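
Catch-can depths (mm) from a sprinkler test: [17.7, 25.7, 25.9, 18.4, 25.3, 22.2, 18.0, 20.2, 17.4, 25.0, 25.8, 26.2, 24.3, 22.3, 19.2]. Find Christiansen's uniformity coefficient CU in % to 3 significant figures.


Approach: apply Christiansen's uniformity coefficient, CU = (1 - mean_abs_deviation/mean)*100.
mean = 22.240 mm
mean |d_i - mean| = 3.0107 mm
CU = (1 - 3.0107/22.240)*100 = 86.5 %
Therefore Christiansen's uniformity coefficient CU = 86.5 %.


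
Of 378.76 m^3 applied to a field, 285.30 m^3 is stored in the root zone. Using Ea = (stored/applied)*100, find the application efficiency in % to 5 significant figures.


Ea = (285.30/378.76)*100 = 75.325 %
Therefore the application efficiency = 75.325 %.


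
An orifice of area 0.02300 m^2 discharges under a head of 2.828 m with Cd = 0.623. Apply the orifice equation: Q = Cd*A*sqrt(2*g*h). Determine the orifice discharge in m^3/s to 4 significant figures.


Q = 0.623 * 0.02300 * sqrt(2*9.81*2.828) = 0.1067 m^3/s
Therefore the orifice discharge = 0.1067 m^3/s.


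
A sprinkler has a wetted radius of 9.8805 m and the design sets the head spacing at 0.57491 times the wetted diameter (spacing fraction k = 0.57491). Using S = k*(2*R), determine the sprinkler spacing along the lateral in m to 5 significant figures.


S = 0.57491 * (2 * 9.8805) = 11.361 m
Therefore the sprinkler spacing along the lateral = 11.361 m.


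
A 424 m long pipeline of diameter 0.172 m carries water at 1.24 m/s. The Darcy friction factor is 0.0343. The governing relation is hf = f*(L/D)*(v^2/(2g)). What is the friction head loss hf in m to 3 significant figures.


hf = 0.0343 * (424/0.172) * (1.24^2 / (2*9.81))
hf = 6.63 m
Therefore the friction head loss hf = 6.63 m.


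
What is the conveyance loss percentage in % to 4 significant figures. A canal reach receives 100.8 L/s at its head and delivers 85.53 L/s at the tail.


Approach: apply the conveyance loss ratio, loss% = ((Q_head - Q_tail)/Q_head)*100.
loss = ((100.8 - 85.53)/100.8)*100 = 15.15 %
Therefore the conveyance loss percentage = 15.15 %.


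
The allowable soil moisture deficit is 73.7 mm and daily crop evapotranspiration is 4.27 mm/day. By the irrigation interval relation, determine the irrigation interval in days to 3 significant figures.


Approach: apply the irrigation interval relation, interval = SMD / ETc.
interval = 73.7 / 4.27 = 17.3 days
Therefore the irrigation interval = 17.3 days.


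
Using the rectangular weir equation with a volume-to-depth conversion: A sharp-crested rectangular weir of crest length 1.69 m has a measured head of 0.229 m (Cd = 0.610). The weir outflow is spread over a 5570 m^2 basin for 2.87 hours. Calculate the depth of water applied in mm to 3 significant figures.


Approach: apply the rectangular weir equation with a volume-to-depth conversion, Q = (2/3)*Cd*L*sqrt(2g)*H^1.5; d = Q*t/A * 1000.
Step 1 — weir discharge:
  Q = (2/3)*0.610*1.69*sqrt(2*9.81)*0.229^1.5 = 0.33360 m^3/s
Step 2 — volume: V = 0.33360 * 2.87*3600 = 3446.8 m^3
Step 3 — depth: d = V/A * 1000 = 3446.8/5570 * 1000 = 619 mm
Therefore the depth of water applied = 619 mm.


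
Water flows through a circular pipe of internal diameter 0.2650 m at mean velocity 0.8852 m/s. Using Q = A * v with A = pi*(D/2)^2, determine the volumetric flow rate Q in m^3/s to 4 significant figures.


A = pi*(0.2650/2)^2 = 0.0551546 m^2
Q = 0.0551546 * 0.8852 = 0.04882 m^3/s
Therefore the volumetric flow rate Q = 0.04882 m^3/s.


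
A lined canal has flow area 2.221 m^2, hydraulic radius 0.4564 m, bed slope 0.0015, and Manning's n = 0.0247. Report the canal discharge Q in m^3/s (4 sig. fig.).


Approach: apply Manning's equation, Q = (1/n)*A*R^(2/3)*S^(1/2).
Q = (1/0.0247) * 2.221 * 0.4564^(2/3) * 0.0015^(1/2) = 2.064 m^3/s
Therefore the canal discharge Q = 2.064 m^3/s.


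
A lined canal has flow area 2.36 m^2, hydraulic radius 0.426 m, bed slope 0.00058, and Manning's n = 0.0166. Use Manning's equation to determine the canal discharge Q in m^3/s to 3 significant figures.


Approach: apply Manning's equation, Q = (1/n)*A*R^(2/3)*S^(1/2).
Q = (1/0.0166) * 2.36 * 0.426^(2/3) * 0.00058^(1/2) = 1.94 m^3/s
Therefore the canal discharge Q = 1.94 m^3/s.


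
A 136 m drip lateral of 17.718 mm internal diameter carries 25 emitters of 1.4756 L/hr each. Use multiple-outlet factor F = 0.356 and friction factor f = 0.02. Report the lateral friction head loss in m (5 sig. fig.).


Approach: apply Darcy-Weisbach with the multiple-outlet F-factor, Q = n*q/(3600*1000) m^3/s; v = Q/A; hf = F*f*(L/D)*(v^2/(2g)).
Q = 25*1.4756/(3600*1000) = 1.024722e-05 m^3/s
A = pi*(17.718e-3/2)^2 = 2.465581e-04 m^2, so v = Q/A = 0.04156109 m/s
hf = 0.356*0.02*(136/0.017718)*(0.04156109^2/(2*9.81)) = 0.0048115 m
Therefore the lateral friction head loss = 0.0048115 m.


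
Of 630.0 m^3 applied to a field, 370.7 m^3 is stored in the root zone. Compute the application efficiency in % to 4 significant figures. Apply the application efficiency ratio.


Approach: apply the application efficiency ratio, Ea = (stored/applied)*100.
Ea = (370.7/630.0)*100 = 58.84 %
Therefore the application efficiency = 58.84 %.


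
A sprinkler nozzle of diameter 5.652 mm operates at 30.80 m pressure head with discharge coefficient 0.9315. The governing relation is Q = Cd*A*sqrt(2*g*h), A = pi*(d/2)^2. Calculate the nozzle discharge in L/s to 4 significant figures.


A = pi*(5.652e-3/2)^2 = 2.50896e-05 m^2
Q = 0.9315 * 2.50896e-05 * sqrt(2*9.81*30.80) * 1000 = 0.5745 L/s
Therefore the nozzle discharge = 0.5745 L/s.


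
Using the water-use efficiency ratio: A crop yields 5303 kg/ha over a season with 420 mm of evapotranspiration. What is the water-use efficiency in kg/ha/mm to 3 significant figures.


Approach: apply the water-use efficiency ratio, WUE = yield/ET.
WUE = 5303 / 420 = 12.6 kg/ha/mm
Therefore the water-use efficiency = 12.6 kg/ha/mm.


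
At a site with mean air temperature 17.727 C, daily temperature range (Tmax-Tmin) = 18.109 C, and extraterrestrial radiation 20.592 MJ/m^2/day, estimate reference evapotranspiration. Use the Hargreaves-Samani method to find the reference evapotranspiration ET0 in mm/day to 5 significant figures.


Approach: apply the Hargreaves-Samani method, ET0 = 0.0023*(Tmean+17.8)*sqrt(Tmax-Tmin)*0.408*Ra.
ET0 = 0.0023*(17.727+17.8)*sqrt(18.109)*0.408*20.592 = 2.9214 mm/day
Therefore the reference evapotranspiration ET0 = 2.9214 mm/day.


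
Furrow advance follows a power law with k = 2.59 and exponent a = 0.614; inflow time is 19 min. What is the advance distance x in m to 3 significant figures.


Approach: apply the power-law advance function, x = k*t^a.
x = 2.59 * 19^0.614 = 15.8 m
Therefore the advance distance x = 15.8 m.


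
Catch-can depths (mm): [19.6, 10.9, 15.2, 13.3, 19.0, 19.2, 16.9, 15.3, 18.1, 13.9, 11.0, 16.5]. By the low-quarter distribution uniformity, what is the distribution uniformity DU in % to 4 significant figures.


Approach: apply the low-quarter distribution uniformity, DU = (mean of lowest quarter of readings / overall mean)*100.
sorted lowest 3 of 12: [10.9, 11.0, 13.3] -> mean = 11.7333 mm
overall mean = 15.7417 mm
DU = (11.7333/15.7417)*100 = 74.54 %
Therefore the distribution uniformity DU = 74.54 %.


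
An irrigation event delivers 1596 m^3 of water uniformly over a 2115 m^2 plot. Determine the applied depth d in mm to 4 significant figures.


Approach: apply depth from volume over area, d = (V/A)*1000.
d = (1596 / 2115) * 1000 = 754.6 mm
Therefore the applied depth d = 754.6 mm.


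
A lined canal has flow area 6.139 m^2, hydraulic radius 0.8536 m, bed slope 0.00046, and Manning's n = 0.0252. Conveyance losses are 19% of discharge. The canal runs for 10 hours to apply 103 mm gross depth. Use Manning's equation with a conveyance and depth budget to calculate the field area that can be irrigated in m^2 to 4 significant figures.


Approach: apply Manning's equation with a conveyance and depth budget, Q = (1/n)*A*R^(2/3)*S^(1/2); Q_field = Q*(1-loss); Area = Q_field*t/(d/1000).
Step 1 — canal discharge (Manning's equation):
  Q = (1/0.0252) * 6.139 * 0.8536^(2/3) * 0.00046^(1/2) = 4.70160 m^3/s
Step 2 — delivered flow: Q_field = 4.70160*(1 - 19/100) = 3.80830 m^3/s
Step 3 — volume delivered: V = 3.80830 * 10*3600 = 137099 m^3
Step 4 — area served: A = V / (depth/1000) = 137099 / 0.103 = 1331000 m^2
Therefore the field area that can be irrigated = 1331000 m^2.


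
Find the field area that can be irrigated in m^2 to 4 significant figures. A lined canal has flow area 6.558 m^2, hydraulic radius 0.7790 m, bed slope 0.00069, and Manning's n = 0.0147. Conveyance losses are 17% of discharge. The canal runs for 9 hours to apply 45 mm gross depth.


Approach: apply Manning's equation with a conveyance and depth budget, Q = (1/n)*A*R^(2/3)*S^(1/2); Q_field = Q*(1-loss); Area = Q_field*t/(d/1000).
Step 1 — canal discharge (Manning's equation):
  Q = (1/0.0147) * 6.558 * 0.7790^(2/3) * 0.00069^(1/2) = 9.92134 m^3/s
Step 2 — delivered flow: Q_field = 9.92134*(1 - 17/100) = 8.23471 m^3/s
Step 3 — volume delivered: V = 8.23471 * 9*3600 = 266805 m^3
Step 4 — area served: A = V / (depth/1000) = 266805 / 0.045 = 5929000 m^2
Therefore the field area that can be irrigated = 5929000 m^2.


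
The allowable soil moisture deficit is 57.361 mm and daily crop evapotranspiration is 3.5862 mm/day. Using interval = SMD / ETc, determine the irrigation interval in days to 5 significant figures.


interval = 57.361 / 3.5862 = 15.995 days
Therefore the irrigation interval = 15.995 days.


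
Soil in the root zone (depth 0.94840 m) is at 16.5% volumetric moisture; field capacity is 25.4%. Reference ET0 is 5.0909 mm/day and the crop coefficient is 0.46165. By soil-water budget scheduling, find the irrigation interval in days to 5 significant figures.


Approach: apply soil-water budget scheduling, SMD = (FC-theta)/100*depth*1000; ETc = ET0*Kc; interval = SMD/ETc.
Step 1 — soil moisture deficit:
  SMD = (25.4 - 16.5)/100 * 0.94840 * 1000 = 84.40760 mm
Step 2 — daily crop ET (ETc = ET0*Kc):
  ETc = 5.0909 * 0.46165 = 2.350214 mm/day
Step 3 — irrigation interval (SMD/ETc):
  interval = 84.40760 / 2.350214 = 35.915 days
Therefore the irrigation interval = 35.915 days.


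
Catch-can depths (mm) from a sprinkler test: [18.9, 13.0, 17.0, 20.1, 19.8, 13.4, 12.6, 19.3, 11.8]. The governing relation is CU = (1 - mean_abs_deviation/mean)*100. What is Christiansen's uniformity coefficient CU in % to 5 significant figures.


mean = 16.21111 mm
mean |d_i - mean| = 3.120988 mm
CU = (1 - 3.120988/16.21111)*100 = 80.748 %
Therefore Christiansen's uniformity coefficient CU = 80.748 %.


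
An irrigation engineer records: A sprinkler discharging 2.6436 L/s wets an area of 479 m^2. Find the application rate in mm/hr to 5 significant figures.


Approach: apply the application rate relation, rate = (Q/A)*3600.
rate = (2.6436 / 479) * 3600 = 19.868 mm/hr
Therefore the application rate = 19.868 mm/hr.


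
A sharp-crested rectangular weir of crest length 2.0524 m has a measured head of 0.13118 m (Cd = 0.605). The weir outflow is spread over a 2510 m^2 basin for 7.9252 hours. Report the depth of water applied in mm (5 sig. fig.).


Approach: apply the rectangular weir equation with a volume-to-depth conversion, Q = (2/3)*Cd*L*sqrt(2g)*H^1.5; d = Q*t/A * 1000.
Step 1 — weir discharge:
  Q = (2/3)*0.605*2.0524*sqrt(2*9.81)*0.13118^1.5 = 0.1742116 m^3/s
Step 2 — volume: V = 0.1742116 * 7.9252*3600 = 4970.382 m^3
Step 3 — depth: d = V/A * 1000 = 4970.382/2510 * 1000 = 1980.2 mm
Therefore the depth of water applied = 1980.2 mm.


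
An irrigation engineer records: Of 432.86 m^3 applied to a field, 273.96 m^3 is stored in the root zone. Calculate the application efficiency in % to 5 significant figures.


Approach: apply the application efficiency ratio, Ea = (stored/applied)*100.
Ea = (273.96/432.86)*100 = 63.291 %
Therefore the application efficiency = 63.291 %.


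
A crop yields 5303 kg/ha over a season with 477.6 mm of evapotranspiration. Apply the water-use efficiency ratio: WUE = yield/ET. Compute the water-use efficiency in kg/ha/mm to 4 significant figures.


WUE = 5303 / 477.6 = 11.10 kg/ha/mm
Therefore the water-use efficiency = 11.10 kg/ha/mm.


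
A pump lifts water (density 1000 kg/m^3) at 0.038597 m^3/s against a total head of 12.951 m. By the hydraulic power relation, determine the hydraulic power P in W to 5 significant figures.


Approach: apply the hydraulic power relation, P = rho*g*Q*H.
P = 1000 * 9.81 * 0.038597 * 12.951 = 4903.7 W
Therefore the hydraulic power P = 4903.7 W.


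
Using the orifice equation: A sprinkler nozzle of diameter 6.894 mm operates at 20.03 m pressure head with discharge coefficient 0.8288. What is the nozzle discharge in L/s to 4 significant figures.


Approach: apply the orifice equation, Q = Cd*A*sqrt(2*g*h), A = pi*(d/2)^2.
A = pi*(6.894e-3/2)^2 = 3.73278e-05 m^2
Q = 0.8288 * 3.73278e-05 * sqrt(2*9.81*20.03) * 1000 = 0.6133 L/s
Therefore the nozzle discharge = 0.6133 L/s.


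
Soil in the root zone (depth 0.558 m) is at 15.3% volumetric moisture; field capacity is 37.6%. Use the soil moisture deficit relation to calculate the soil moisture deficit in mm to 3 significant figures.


Approach: apply the soil moisture deficit relation, SMD = (FC - theta)/100 * depth * 1000.
SMD = (37.6 - 15.3)/100 * 0.558 * 1000 = 124 mm
Therefore the soil moisture deficit = 124 mm.


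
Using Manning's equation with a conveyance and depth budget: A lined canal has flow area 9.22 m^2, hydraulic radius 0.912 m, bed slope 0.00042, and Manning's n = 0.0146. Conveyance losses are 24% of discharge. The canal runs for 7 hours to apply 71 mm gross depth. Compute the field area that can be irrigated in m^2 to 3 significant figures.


Approach: apply Manning's equation with a conveyance and depth budget, Q = (1/n)*A*R^(2/3)*S^(1/2); Q_field = Q*(1-loss); Area = Q_field*t/(d/1000).
Step 1 — canal discharge (Manning's equation):
  Q = (1/0.0146) * 9.22 * 0.912^(2/3) * 0.00042^(1/2) = 12.171 m^3/s
Step 2 — delivered flow: Q_field = 12.171*(1 - 24/100) = 9.2501 m^3/s
Step 3 — volume delivered: V = 9.2501 * 7*3600 = 233100 m^3
Step 4 — area served: A = V / (depth/1000) = 233100 / 0.071 = 3280000 m^2
Therefore the field area that can be irrigated = 3280000 m^2.


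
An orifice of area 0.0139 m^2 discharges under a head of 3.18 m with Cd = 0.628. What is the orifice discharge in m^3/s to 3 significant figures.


Approach: apply the orifice equation, Q = Cd*A*sqrt(2*g*h).
Q = 0.628 * 0.0139 * sqrt(2*9.81*3.18) = 0.0690 m^3/s
Therefore the orifice discharge = 0.0690 m^3/s.


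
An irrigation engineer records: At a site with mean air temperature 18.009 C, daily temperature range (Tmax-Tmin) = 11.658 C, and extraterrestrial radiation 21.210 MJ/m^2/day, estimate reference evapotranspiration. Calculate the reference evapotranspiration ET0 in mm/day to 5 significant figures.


Approach: apply the Hargreaves-Samani method, ET0 = 0.0023*(Tmean+17.8)*sqrt(Tmax-Tmin)*0.408*Ra.
ET0 = 0.0023*(18.009+17.8)*sqrt(11.658)*0.408*21.210 = 2.4335 mm/day
Therefore the reference evapotranspiration ET0 = 2.4335 mm/day.


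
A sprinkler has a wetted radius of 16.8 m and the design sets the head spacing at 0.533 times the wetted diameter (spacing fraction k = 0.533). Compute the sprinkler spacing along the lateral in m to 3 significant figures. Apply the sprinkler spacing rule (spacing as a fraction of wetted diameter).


Approach: apply the sprinkler spacing rule (spacing as a fraction of wetted diameter), S = k*(2*R).
S = 0.533 * (2 * 16.8) = 17.9 m
Therefore the sprinkler spacing along the lateral = 17.9 m.


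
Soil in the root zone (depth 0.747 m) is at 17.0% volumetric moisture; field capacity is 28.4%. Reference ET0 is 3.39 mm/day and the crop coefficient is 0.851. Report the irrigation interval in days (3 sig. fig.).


Approach: apply soil-water budget scheduling, SMD = (FC-theta)/100*depth*1000; ETc = ET0*Kc; interval = SMD/ETc.
Step 1 — soil moisture deficit:
  SMD = (28.4 - 17.0)/100 * 0.747 * 1000 = 85.158 mm
Step 2 — daily crop ET (ETc = ET0*Kc):
  ETc = 3.39 * 0.851 = 2.8849 mm/day
Step 3 — irrigation interval (SMD/ETc):
  interval = 85.158 / 2.8849 = 29.5 days
Therefore the irrigation interval = 29.5 days.


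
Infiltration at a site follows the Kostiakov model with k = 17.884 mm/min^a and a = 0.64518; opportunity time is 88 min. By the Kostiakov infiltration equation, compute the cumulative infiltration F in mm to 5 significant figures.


Approach: apply the Kostiakov infiltration equation, F = k*t^a.
F = 17.884 * 88^0.64518 = 321.37 mm
Therefore the cumulative infiltration F = 321.37 mm.


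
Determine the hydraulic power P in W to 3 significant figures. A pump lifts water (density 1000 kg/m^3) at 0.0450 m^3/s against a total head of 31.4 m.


Approach: apply the hydraulic power relation, P = rho*g*Q*H.
P = 1000 * 9.81 * 0.0450 * 31.4 = 13900 W
Therefore the hydraulic power P = 13900 W.


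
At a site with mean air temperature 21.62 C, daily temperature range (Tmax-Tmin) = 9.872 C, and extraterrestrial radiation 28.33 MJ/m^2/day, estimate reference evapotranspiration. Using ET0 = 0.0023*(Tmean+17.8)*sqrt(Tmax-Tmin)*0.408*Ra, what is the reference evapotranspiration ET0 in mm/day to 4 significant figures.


ET0 = 0.0023*(21.62+17.8)*sqrt(9.872)*0.408*28.33 = 3.293 mm/day
Therefore the reference evapotranspiration ET0 = 3.293 mm/day.


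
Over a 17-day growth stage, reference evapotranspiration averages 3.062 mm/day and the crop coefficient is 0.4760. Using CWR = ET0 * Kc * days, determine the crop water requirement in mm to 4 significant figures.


CWR = 3.062 * 0.4760 * 17 = 24.78 mm
Therefore the crop water requirement = 24.78 mm.


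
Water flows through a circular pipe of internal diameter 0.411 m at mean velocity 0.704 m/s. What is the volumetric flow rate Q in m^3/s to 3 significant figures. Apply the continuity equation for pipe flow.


Approach: apply the continuity equation for pipe flow, Q = A * v with A = pi*(D/2)^2.
A = pi*(0.411/2)^2 = 0.13267 m^2
Q = 0.13267 * 0.704 = 0.0934 m^3/s
Therefore the volumetric flow rate Q = 0.0934 m^3/s.


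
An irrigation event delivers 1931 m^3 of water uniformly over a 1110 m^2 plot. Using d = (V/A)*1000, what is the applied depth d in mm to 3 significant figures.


d = (1931 / 1110) * 1000 = 1740 mm
Therefore the applied depth d = 1740 mm.


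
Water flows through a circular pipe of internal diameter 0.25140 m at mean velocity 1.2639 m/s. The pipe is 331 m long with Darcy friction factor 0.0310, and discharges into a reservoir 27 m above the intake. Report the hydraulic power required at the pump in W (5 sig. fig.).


Approach: apply continuity + Darcy-Weisbach + hydraulic power, Q = A*v; hf = f*(L/D)*(v^2/(2g)); H = static + hf; P = rho*g*Q*H.
Step 1 — flow rate (continuity, Q = A*v):
  A = pi*(0.25140/2)^2 = 0.04963870 m^2
  Q = 0.04963870 * 1.2639 = 0.06273836 m^3/s
Step 2 — friction head loss (Darcy-Weisbach):
  hf = 0.0310 * (331/0.25140) * (1.2639^2 / (2*9.81))
  hf = 3.323157 m
Step 3 — total head: H = 27 + 3.323157 = 30.32316 m
Step 4 — hydraulic power (P = rho*g*Q*H):
  P = 1000 * 9.81 * 0.06273836 * 30.32316 = 18663 W
Therefore the hydraulic power required at the pump = 18663 W.


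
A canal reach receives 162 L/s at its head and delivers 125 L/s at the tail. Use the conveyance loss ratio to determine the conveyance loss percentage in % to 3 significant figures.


Approach: apply the conveyance loss ratio, loss% = ((Q_head - Q_tail)/Q_head)*100.
loss = ((162 - 125)/162)*100 = 22.8 %
Therefore the conveyance loss percentage = 22.8 %.


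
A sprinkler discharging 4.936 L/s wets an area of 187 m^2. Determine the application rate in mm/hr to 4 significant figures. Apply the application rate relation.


Approach: apply the application rate relation, rate = (Q/A)*3600.
rate = (4.936 / 187) * 3600 = 95.02 mm/hr
Therefore the application rate = 95.02 mm/hr.


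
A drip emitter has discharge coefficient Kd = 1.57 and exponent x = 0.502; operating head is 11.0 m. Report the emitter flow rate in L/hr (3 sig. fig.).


Approach: apply the emitter characteristic equation, q = Kd * h^x.
q = 1.57 * 11.0^0.502 = 5.23 L/hr
Therefore the emitter flow rate = 5.23 L/hr.


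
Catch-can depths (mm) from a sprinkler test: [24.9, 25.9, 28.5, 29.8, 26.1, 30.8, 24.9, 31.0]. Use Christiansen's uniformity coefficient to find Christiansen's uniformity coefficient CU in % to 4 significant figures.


Approach: apply Christiansen's uniformity coefficient, CU = (1 - mean_abs_deviation/mean)*100.
mean = 27.7375 mm
mean |d_i - mean| = 2.28750 mm
CU = (1 - 2.28750/27.7375)*100 = 91.75 %
Therefore Christiansen's uniformity coefficient CU = 91.75 %.


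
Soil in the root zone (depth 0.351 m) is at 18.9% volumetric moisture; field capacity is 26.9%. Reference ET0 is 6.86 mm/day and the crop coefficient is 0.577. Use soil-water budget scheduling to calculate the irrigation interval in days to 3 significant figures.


Approach: apply soil-water budget scheduling, SMD = (FC-theta)/100*depth*1000; ETc = ET0*Kc; interval = SMD/ETc.
Step 1 — soil moisture deficit:
  SMD = (26.9 - 18.9)/100 * 0.351 * 1000 = 28.080 mm
Step 2 — daily crop ET (ETc = ET0*Kc):
  ETc = 6.86 * 0.577 = 3.9582 mm/day
Step 3 — irrigation interval (SMD/ETc):
  interval = 28.080 / 3.9582 = 7.09 days
Therefore the irrigation interval = 7.09 days.


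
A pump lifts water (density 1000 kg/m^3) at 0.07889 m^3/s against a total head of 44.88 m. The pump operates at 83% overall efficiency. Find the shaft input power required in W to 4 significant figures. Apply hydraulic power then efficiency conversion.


Approach: apply hydraulic power then efficiency conversion, P = rho*g*Q*H; P_in = P/eta.
Step 1 — hydraulic power (P = rho*g*Q*H):
  P = 1000 * 9.81 * 0.07889 * 44.88 = 34733.1 W
Step 2 — input power: P_in = P/eta = 34733.1 / 0.83 = 41850 W
Therefore the shaft input power required = 41850 W.


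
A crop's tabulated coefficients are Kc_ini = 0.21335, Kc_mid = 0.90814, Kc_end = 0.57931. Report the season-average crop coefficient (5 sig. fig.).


Approach: apply a simple seasonal average, Kc_avg = (Kc_ini + Kc_mid + Kc_end)/3.
Kc_avg = (0.21335 + 0.90814 + 0.57931)/3 = 0.56693
Therefore the season-average crop coefficient = 0.56693.


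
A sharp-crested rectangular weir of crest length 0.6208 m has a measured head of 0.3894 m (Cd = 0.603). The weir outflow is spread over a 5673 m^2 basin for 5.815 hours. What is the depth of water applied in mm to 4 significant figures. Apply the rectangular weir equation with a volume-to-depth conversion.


Approach: apply the rectangular weir equation with a volume-to-depth conversion, Q = (2/3)*Cd*L*sqrt(2g)*H^1.5; d = Q*t/A * 1000.
Step 1 — weir discharge:
  Q = (2/3)*0.603*0.6208*sqrt(2*9.81)*0.3894^1.5 = 0.268609 m^3/s
Step 2 — volume: V = 0.268609 * 5.815*3600 = 5623.07 m^3
Step 3 — depth: d = V/A * 1000 = 5623.07/5673 * 1000 = 991.2 mm
Therefore the depth of water applied = 991.2 mm.


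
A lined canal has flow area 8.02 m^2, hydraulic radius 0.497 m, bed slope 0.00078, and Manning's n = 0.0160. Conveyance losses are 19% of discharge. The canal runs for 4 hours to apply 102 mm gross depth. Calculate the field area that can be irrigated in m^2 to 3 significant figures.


Approach: apply Manning's equation with a conveyance and depth budget, Q = (1/n)*A*R^(2/3)*S^(1/2); Q_field = Q*(1-loss); Area = Q_field*t/(d/1000).
Step 1 — canal discharge (Manning's equation):
  Q = (1/0.0160) * 8.02 * 0.497^(2/3) * 0.00078^(1/2) = 8.7836 m^3/s
Step 2 — delivered flow: Q_field = 8.7836*(1 - 19/100) = 7.1147 m^3/s
Step 3 — volume delivered: V = 7.1147 * 4*3600 = 102450 m^3
Step 4 — area served: A = V / (depth/1000) = 102450 / 0.102 = 1000000 m^2
Therefore the field area that can be irrigated = 1000000 m^2.


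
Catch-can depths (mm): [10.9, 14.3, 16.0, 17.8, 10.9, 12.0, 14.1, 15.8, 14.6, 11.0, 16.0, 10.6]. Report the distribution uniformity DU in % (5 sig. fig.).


Approach: apply the low-quarter distribution uniformity, DU = (mean of lowest quarter of readings / overall mean)*100.
sorted lowest 3 of 12: [10.6, 10.9, 10.9] -> mean = 10.80000 mm
overall mean = 13.66667 mm
DU = (10.80000/13.66667)*100 = 79.024 %
Therefore the distribution uniformity DU = 79.024 %.


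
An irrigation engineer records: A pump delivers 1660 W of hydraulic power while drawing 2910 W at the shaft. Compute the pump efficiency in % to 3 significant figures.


Approach: apply the efficiency ratio, eta = (P_out/P_in)*100.
eta = (1660 / 2910) * 100 = 57.0 %
Therefore the pump efficiency = 57.0 %.


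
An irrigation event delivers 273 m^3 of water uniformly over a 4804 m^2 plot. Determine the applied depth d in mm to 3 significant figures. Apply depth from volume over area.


Approach: apply depth from volume over area, d = (V/A)*1000.
d = (273 / 4804) * 1000 = 56.8 mm
Therefore the applied depth d = 56.8 mm.


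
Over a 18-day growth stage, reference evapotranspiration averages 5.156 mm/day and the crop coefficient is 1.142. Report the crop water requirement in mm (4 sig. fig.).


Approach: apply the crop water requirement relation, CWR = ET0 * Kc * days.
CWR = 5.156 * 1.142 * 18 = 106.0 mm
Therefore the crop water requirement = 106.0 mm.


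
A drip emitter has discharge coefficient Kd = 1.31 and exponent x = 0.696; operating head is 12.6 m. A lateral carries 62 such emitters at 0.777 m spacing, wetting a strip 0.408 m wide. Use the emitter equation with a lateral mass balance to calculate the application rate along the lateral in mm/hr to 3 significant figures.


Approach: apply the emitter equation with a lateral mass balance, q = Kd*h^x; Q = n*q; rate = Q/(n*spacing*width).
Step 1 — single emitter flow (q = Kd*h^x):
  q = 1.31 * 12.6^0.696 = 7.6406 L/hr
Step 2 — total lateral flow: Q = 62 * 7.6406 = 473.72 L/hr
Step 3 — wetted area: A = 62 * 0.777 * 0.408 = 19.655 m^2
Step 4 — application rate: Q/A = 473.72/19.655 = 24.1 mm/hr
Therefore the application rate along the lateral = 24.1 mm/hr.


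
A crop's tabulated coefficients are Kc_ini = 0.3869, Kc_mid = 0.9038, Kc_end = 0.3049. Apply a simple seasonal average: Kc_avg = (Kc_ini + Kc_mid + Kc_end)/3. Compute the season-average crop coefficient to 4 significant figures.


Kc_avg = (0.3869 + 0.9038 + 0.3049)/3 = 0.5319
Therefore the season-average crop coefficient = 0.5319.


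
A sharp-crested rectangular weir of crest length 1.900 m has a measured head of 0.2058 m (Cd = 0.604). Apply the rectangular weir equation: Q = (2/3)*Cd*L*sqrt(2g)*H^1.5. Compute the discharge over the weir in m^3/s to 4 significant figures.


Q = (2/3)*0.604*1.900*sqrt(2*9.81)*0.2058^1.5 = 0.3164 m^3/s
Therefore the discharge over the weir = 0.3164 m^3/s.


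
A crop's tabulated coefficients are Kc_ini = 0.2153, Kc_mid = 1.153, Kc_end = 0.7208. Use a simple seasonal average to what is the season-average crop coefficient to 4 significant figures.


Approach: apply a simple seasonal average, Kc_avg = (Kc_ini + Kc_mid + Kc_end)/3.
Kc_avg = (0.2153 + 1.153 + 0.7208)/3 = 0.6964
Therefore the season-average crop coefficient = 0.6964.


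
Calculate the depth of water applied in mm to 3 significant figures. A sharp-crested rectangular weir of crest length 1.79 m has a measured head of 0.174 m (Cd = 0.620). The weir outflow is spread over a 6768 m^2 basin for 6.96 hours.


Approach: apply the rectangular weir equation with a volume-to-depth conversion, Q = (2/3)*Cd*L*sqrt(2g)*H^1.5; d = Q*t/A * 1000.
Step 1 — weir discharge:
  Q = (2/3)*0.620*1.79*sqrt(2*9.81)*0.174^1.5 = 0.23786 m^3/s
Step 2 — volume: V = 0.23786 * 6.96*3600 = 5959.9 m^3
Step 3 — depth: d = V/A * 1000 = 5959.9/6768 * 1000 = 881 mm
Therefore the depth of water applied = 881 mm.


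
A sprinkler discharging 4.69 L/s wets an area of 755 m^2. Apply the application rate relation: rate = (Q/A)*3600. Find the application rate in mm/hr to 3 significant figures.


rate = (4.69 / 755) * 3600 = 22.4 mm/hr
Therefore the application rate = 22.4 mm/hr.


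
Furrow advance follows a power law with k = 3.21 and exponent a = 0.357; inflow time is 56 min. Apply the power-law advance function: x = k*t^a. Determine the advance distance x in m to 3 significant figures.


x = 3.21 * 56^0.357 = 13.5 m
Therefore the advance distance x = 13.5 m.


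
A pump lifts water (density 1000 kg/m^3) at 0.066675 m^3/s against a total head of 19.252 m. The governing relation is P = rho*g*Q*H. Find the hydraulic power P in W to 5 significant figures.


P = 1000 * 9.81 * 0.066675 * 19.252 = 12592 W
Therefore the hydraulic power P = 12592 W.


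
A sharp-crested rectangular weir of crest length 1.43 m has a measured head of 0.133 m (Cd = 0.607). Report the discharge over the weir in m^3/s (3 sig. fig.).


Approach: apply the rectangular weir equation, Q = (2/3)*Cd*L*sqrt(2g)*H^1.5.
Q = (2/3)*0.607*1.43*sqrt(2*9.81)*0.133^1.5 = 0.124 m^3/s
Therefore the discharge over the weir = 0.124 m^3/s.


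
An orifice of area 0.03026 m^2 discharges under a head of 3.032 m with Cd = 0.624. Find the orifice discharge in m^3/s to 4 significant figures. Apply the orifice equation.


Approach: apply the orifice equation, Q = Cd*A*sqrt(2*g*h).
Q = 0.624 * 0.03026 * sqrt(2*9.81*3.032) = 0.1456 m^3/s
Therefore the orifice discharge = 0.1456 m^3/s.


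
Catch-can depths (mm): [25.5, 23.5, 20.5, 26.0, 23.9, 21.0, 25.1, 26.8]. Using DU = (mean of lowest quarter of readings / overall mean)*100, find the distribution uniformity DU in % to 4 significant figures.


sorted lowest 2 of 8: [20.5, 21.0] -> mean = 20.7500 mm
overall mean = 24.0375 mm
DU = (20.7500/24.0375)*100 = 86.32 %
Therefore the distribution uniformity DU = 86.32 %.


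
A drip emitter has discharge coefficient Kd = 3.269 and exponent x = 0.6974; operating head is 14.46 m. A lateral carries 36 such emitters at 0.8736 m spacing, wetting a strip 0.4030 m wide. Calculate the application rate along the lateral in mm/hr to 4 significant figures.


Approach: apply the emitter equation with a lateral mass balance, q = Kd*h^x; Q = n*q; rate = Q/(n*spacing*width).
Step 1 — single emitter flow (q = Kd*h^x):
  q = 3.269 * 14.46^0.6974 = 21.0628 L/hr
Step 2 — total lateral flow: Q = 36 * 21.0628 = 758.261 L/hr
Step 3 — wetted area: A = 36 * 0.8736 * 0.4030 = 12.6742 m^2
Step 4 — application rate: Q/A = 758.261/12.6742 = 59.83 mm/hr
Therefore the application rate along the lateral = 59.83 mm/hr.


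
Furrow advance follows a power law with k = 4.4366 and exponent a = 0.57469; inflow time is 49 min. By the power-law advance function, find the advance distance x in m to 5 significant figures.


Approach: apply the power-law advance function, x = k*t^a.
x = 4.4366 * 49^0.57469 = 41.533 m
Therefore the advance distance x = 41.533 m.


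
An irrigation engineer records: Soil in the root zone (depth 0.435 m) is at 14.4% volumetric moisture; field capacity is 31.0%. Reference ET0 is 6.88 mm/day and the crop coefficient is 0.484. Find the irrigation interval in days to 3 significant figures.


Approach: apply soil-water budget scheduling, SMD = (FC-theta)/100*depth*1000; ETc = ET0*Kc; interval = SMD/ETc.
Step 1 — soil moisture deficit:
  SMD = (31.0 - 14.4)/100 * 0.435 * 1000 = 72.210 mm
Step 2 — daily crop ET (ETc = ET0*Kc):
  ETc = 6.88 * 0.484 = 3.3299 mm/day
Step 3 — irrigation interval (SMD/ETc):
  interval = 72.210 / 3.3299 = 21.7 days
Therefore the irrigation interval = 21.7 days.


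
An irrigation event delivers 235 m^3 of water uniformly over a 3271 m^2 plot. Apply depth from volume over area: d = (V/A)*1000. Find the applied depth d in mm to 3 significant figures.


d = (235 / 3271) * 1000 = 71.8 mm
Therefore the applied depth d = 71.8 mm.


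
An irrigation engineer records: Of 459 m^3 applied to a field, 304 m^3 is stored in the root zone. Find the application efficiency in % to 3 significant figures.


Approach: apply the application efficiency ratio, Ea = (stored/applied)*100.
Ea = (304/459)*100 = 66.2 %
Therefore the application efficiency = 66.2 %.


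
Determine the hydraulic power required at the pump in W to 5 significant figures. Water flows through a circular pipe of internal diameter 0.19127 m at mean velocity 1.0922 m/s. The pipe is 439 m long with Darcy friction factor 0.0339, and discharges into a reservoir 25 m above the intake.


Approach: apply continuity + Darcy-Weisbach + hydraulic power, Q = A*v; hf = f*(L/D)*(v^2/(2g)); H = static + hf; P = rho*g*Q*H.
Step 1 — flow rate (continuity, Q = A*v):
  A = pi*(0.19127/2)^2 = 0.02873317 m^2
  Q = 0.02873317 * 1.0922 = 0.03138237 m^3/s
Step 2 — friction head loss (Darcy-Weisbach):
  hf = 0.0339 * (439/0.19127) * (1.0922^2 / (2*9.81))
  hf = 4.730671 m
Step 3 — total head: H = 25 + 4.730671 = 29.73067 m
Step 4 — hydraulic power (P = rho*g*Q*H):
  P = 1000 * 9.81 * 0.03138237 * 29.73067 = 9152.9 W
Therefore the hydraulic power required at the pump = 9152.9 W.


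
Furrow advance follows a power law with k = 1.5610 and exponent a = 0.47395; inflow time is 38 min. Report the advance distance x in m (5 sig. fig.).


Approach: apply the power-law advance function, x = k*t^a.
x = 1.5610 * 38^0.47395 = 8.7527 m
Therefore the advance distance x = 8.7527 m.


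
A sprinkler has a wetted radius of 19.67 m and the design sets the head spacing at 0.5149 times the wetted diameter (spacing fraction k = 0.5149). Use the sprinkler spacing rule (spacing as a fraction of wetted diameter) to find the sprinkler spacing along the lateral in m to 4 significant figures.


Approach: apply the sprinkler spacing rule (spacing as a fraction of wetted diameter), S = k*(2*R).
S = 0.5149 * (2 * 19.67) = 20.26 m
Therefore the sprinkler spacing along the lateral = 20.26 m.


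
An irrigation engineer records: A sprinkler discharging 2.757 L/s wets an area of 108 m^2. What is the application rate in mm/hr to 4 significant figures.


Approach: apply the application rate relation, rate = (Q/A)*3600.
rate = (2.757 / 108) * 3600 = 91.90 mm/hr
Therefore the application rate = 91.90 mm/hr.


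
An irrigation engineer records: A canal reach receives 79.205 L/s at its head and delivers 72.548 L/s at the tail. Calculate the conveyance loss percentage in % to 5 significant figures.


Approach: apply the conveyance loss ratio, loss% = ((Q_head - Q_tail)/Q_head)*100.
loss = ((79.205 - 72.548)/79.205)*100 = 8.4048 %
Therefore the conveyance loss percentage = 8.4048 %.


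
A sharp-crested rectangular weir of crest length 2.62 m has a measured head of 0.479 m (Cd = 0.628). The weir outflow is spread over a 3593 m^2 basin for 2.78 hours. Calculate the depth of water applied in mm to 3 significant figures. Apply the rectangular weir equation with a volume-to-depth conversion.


Approach: apply the rectangular weir equation with a volume-to-depth conversion, Q = (2/3)*Cd*L*sqrt(2g)*H^1.5; d = Q*t/A * 1000.
Step 1 — weir discharge:
  Q = (2/3)*0.628*2.62*sqrt(2*9.81)*0.479^1.5 = 1.6107 m^3/s
Step 2 — volume: V = 1.6107 * 2.78*3600 = 16120 m^3
Step 3 — depth: d = V/A * 1000 = 16120/3593 * 1000 = 4490 mm
Therefore the depth of water applied = 4490 mm.


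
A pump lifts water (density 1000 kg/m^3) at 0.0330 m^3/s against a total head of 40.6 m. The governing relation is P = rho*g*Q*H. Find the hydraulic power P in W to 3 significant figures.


P = 1000 * 9.81 * 0.0330 * 40.6 = 13100 W
Therefore the hydraulic power P = 13100 W.


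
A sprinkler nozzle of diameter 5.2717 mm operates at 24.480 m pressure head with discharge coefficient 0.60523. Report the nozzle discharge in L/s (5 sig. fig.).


Approach: apply the orifice equation, Q = Cd*A*sqrt(2*g*h), A = pi*(d/2)^2.
A = pi*(5.2717e-3/2)^2 = 2.182686e-05 m^2
Q = 0.60523 * 2.182686e-05 * sqrt(2*9.81*24.480) * 1000 = 0.28951 L/s
Therefore the nozzle discharge = 0.28951 L/s.


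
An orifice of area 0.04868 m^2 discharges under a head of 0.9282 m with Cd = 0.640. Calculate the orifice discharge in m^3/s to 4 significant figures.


Approach: apply the orifice equation, Q = Cd*A*sqrt(2*g*h).
Q = 0.640 * 0.04868 * sqrt(2*9.81*0.9282) = 0.1330 m^3/s
Therefore the orifice discharge = 0.1330 m^3/s.


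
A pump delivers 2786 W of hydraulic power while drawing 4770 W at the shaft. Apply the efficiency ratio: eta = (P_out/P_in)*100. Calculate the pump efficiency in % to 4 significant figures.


eta = (2786 / 4770) * 100 = 58.41 %
Therefore the pump efficiency = 58.41 %.


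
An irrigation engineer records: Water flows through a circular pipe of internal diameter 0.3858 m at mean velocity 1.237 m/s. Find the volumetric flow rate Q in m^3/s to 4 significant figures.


Approach: apply the continuity equation for pipe flow, Q = A * v with A = pi*(D/2)^2.
A = pi*(0.3858/2)^2 = 0.116900 m^2
Q = 0.116900 * 1.237 = 0.1446 m^3/s
Therefore the volumetric flow rate Q = 0.1446 m^3/s.


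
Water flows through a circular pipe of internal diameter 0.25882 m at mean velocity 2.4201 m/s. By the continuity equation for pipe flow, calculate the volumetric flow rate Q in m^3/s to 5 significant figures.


Approach: apply the continuity equation for pipe flow, Q = A * v with A = pi*(D/2)^2.
A = pi*(0.25882/2)^2 = 0.05261209 m^2
Q = 0.05261209 * 2.4201 = 0.12733 m^3/s
Therefore the volumetric flow rate Q = 0.12733 m^3/s.


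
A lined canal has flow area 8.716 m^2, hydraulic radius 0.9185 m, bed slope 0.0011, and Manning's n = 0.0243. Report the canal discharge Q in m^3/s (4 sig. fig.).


Approach: apply Manning's equation, Q = (1/n)*A*R^(2/3)*S^(1/2).
Q = (1/0.0243) * 8.716 * 0.9185^(2/3) * 0.0011^(1/2) = 11.24 m^3/s
Therefore the canal discharge Q = 11.24 m^3/s.


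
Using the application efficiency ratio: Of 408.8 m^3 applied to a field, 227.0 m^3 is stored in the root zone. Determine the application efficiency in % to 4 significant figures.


Approach: apply the application efficiency ratio, Ea = (stored/applied)*100.
Ea = (227.0/408.8)*100 = 55.53 %
Therefore the application efficiency = 55.53 %.


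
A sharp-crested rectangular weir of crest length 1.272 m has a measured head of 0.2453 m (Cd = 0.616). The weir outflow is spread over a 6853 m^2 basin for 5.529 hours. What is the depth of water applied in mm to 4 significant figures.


Approach: apply the rectangular weir equation with a volume-to-depth conversion, Q = (2/3)*Cd*L*sqrt(2g)*H^1.5; d = Q*t/A * 1000.
Step 1 — weir discharge:
  Q = (2/3)*0.616*1.272*sqrt(2*9.81)*0.2453^1.5 = 0.281107 m^3/s
Step 2 — volume: V = 0.281107 * 5.529*3600 = 5595.28 m^3
Step 3 — depth: d = V/A * 1000 = 5595.28/6853 * 1000 = 816.5 mm
Therefore the depth of water applied = 816.5 mm.


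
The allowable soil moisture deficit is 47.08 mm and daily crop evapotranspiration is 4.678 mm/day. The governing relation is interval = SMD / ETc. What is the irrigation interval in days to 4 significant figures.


interval = 47.08 / 4.678 = 10.06 days
Therefore the irrigation interval = 10.06 days.


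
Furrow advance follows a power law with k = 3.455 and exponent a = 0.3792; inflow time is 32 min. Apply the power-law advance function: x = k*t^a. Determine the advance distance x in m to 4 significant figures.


x = 3.455 * 32^0.3792 = 12.86 m
Therefore the advance distance x = 12.86 m.


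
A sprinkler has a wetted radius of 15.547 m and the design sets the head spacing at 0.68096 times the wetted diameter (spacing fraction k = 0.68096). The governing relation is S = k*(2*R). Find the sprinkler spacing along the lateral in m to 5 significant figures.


S = 0.68096 * (2 * 15.547) = 21.174 m
Therefore the sprinkler spacing along the lateral = 21.174 m.


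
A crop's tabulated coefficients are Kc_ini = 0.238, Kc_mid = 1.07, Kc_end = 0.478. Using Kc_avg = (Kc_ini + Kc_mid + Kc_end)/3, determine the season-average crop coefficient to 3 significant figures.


Kc_avg = (0.238 + 1.07 + 0.478)/3 = 0.595
Therefore the season-average crop coefficient = 0.595.
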